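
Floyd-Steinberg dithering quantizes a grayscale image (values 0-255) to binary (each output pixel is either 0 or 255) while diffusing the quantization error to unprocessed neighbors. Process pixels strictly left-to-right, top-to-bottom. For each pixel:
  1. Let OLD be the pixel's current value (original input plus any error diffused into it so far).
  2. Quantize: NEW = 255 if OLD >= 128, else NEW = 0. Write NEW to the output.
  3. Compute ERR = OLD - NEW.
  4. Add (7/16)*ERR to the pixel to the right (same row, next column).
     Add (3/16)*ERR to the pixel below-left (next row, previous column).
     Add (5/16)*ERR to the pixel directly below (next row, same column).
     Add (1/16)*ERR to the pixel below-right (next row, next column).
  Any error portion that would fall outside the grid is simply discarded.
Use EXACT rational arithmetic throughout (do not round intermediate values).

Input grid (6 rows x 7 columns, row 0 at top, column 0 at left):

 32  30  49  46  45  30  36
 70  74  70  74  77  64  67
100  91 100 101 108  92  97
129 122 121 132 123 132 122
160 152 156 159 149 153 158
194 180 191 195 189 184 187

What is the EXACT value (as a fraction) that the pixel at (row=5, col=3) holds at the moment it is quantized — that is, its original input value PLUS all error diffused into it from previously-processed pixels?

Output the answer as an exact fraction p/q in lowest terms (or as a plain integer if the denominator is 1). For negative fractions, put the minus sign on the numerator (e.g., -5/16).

Answer: 269785368976817/2199023255552

Derivation:
(0,0): OLD=32 → NEW=0, ERR=32
(0,1): OLD=44 → NEW=0, ERR=44
(0,2): OLD=273/4 → NEW=0, ERR=273/4
(0,3): OLD=4855/64 → NEW=0, ERR=4855/64
(0,4): OLD=80065/1024 → NEW=0, ERR=80065/1024
(0,5): OLD=1051975/16384 → NEW=0, ERR=1051975/16384
(0,6): OLD=16801009/262144 → NEW=0, ERR=16801009/262144
(1,0): OLD=353/4 → NEW=0, ERR=353/4
(1,1): OLD=4517/32 → NEW=255, ERR=-3643/32
(1,2): OLD=59899/1024 → NEW=0, ERR=59899/1024
(1,3): OLD=145637/1024 → NEW=255, ERR=-115483/1024
(1,4): OLD=18054997/262144 → NEW=0, ERR=18054997/262144
(1,5): OLD=274939051/2097152 → NEW=255, ERR=-259834709/2097152
(1,6): OLD=1235997141/33554432 → NEW=0, ERR=1235997141/33554432
(2,0): OLD=54391/512 → NEW=0, ERR=54391/512
(2,1): OLD=1939603/16384 → NEW=0, ERR=1939603/16384
(2,2): OLD=37175141/262144 → NEW=255, ERR=-29671579/262144
(2,3): OLD=68802273/2097152 → NEW=0, ERR=68802273/2097152
(2,4): OLD=238230071/2097152 → NEW=0, ERR=238230071/2097152
(2,5): OLD=61306146175/536870912 → NEW=0, ERR=61306146175/536870912
(2,6): OLD=1294728764425/8589934592 → NEW=255, ERR=-895704556535/8589934592
(3,0): OLD=48337945/262144 → NEW=255, ERR=-18508775/262144
(3,1): OLD=238072679/2097152 → NEW=0, ERR=238072679/2097152
(3,2): OLD=1248601967/8388608 → NEW=255, ERR=-890493073/8388608
(3,3): OLD=14768604369/134217728 → NEW=0, ERR=14768604369/134217728
(3,4): OLD=1976549188441/8589934592 → NEW=255, ERR=-213884132519/8589934592
(3,5): OLD=9918960662941/68719476736 → NEW=255, ERR=-7604505904739/68719476736
(3,6): OLD=52927881704499/1099511627776 → NEW=0, ERR=52927881704499/1099511627776
(4,0): OLD=5342576157/33554432 → NEW=255, ERR=-3213804003/33554432
(4,1): OLD=65098524847/536870912 → NEW=0, ERR=65098524847/536870912
(4,2): OLD=1748931545173/8589934592 → NEW=255, ERR=-441501775787/8589934592
(4,3): OLD=10967358632655/68719476736 → NEW=255, ERR=-6556107935025/68719476736
(4,4): OLD=11765889926925/137438953472 → NEW=0, ERR=11765889926925/137438953472
(4,5): OLD=2873540304475393/17592186044416 → NEW=255, ERR=-1612467136850687/17592186044416
(4,6): OLD=35473253387075575/281474976710656 → NEW=0, ERR=35473253387075575/281474976710656
(5,0): OLD=1604638565149/8589934592 → NEW=255, ERR=-585794755811/8589934592
(5,1): OLD=11849545584957/68719476736 → NEW=255, ERR=-5673920982723/68719476736
(5,2): OLD=4415421574063/34359738368 → NEW=255, ERR=-4346311709777/34359738368
(5,3): OLD=269785368976817/2199023255552 → NEW=0, ERR=269785368976817/2199023255552
Target (5,3): original=195, with diffused error = 269785368976817/2199023255552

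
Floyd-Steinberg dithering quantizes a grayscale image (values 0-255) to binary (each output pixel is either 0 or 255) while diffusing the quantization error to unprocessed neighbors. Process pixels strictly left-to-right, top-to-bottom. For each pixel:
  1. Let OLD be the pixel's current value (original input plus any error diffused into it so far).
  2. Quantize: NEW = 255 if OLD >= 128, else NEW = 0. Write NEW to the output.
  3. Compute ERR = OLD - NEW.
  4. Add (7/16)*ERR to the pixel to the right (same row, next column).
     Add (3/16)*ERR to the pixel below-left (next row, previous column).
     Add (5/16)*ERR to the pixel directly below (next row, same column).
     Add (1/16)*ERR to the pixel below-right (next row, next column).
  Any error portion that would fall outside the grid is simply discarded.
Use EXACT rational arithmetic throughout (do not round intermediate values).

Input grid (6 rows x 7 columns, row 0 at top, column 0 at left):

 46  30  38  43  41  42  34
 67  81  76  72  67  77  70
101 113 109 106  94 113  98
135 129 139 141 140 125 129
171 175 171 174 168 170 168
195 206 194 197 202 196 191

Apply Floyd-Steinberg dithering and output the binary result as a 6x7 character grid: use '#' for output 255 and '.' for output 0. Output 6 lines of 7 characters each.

(0,0): OLD=46 → NEW=0, ERR=46
(0,1): OLD=401/8 → NEW=0, ERR=401/8
(0,2): OLD=7671/128 → NEW=0, ERR=7671/128
(0,3): OLD=141761/2048 → NEW=0, ERR=141761/2048
(0,4): OLD=2335815/32768 → NEW=0, ERR=2335815/32768
(0,5): OLD=38370801/524288 → NEW=0, ERR=38370801/524288
(0,6): OLD=553808279/8388608 → NEW=0, ERR=553808279/8388608
(1,0): OLD=11619/128 → NEW=0, ERR=11619/128
(1,1): OLD=154101/1024 → NEW=255, ERR=-107019/1024
(1,2): OLD=2133721/32768 → NEW=0, ERR=2133721/32768
(1,3): OLD=18249221/131072 → NEW=255, ERR=-15174139/131072
(1,4): OLD=475429263/8388608 → NEW=0, ERR=475429263/8388608
(1,5): OLD=9495913727/67108864 → NEW=255, ERR=-7616846593/67108864
(1,6): OLD=48907795217/1073741824 → NEW=0, ERR=48907795217/1073741824
(2,0): OLD=1798487/16384 → NEW=0, ERR=1798487/16384
(2,1): OLD=76675949/524288 → NEW=255, ERR=-57017491/524288
(2,2): OLD=449050119/8388608 → NEW=0, ERR=449050119/8388608
(2,3): OLD=7243612943/67108864 → NEW=0, ERR=7243612943/67108864
(2,4): OLD=70017246815/536870912 → NEW=255, ERR=-66884835745/536870912
(2,5): OLD=603168121237/17179869184 → NEW=0, ERR=603168121237/17179869184
(2,6): OLD=33122922618723/274877906944 → NEW=0, ERR=33122922618723/274877906944
(3,0): OLD=1249167527/8388608 → NEW=255, ERR=-889927513/8388608
(3,1): OLD=4395585371/67108864 → NEW=0, ERR=4395585371/67108864
(3,2): OLD=106206907937/536870912 → NEW=255, ERR=-30695174623/536870912
(3,3): OLD=278535943303/2147483648 → NEW=255, ERR=-269072386937/2147483648
(3,4): OLD=16377148861607/274877906944 → NEW=0, ERR=16377148861607/274877906944
(3,5): OLD=388886518786469/2199023255552 → NEW=255, ERR=-171864411379291/2199023255552
(3,6): OLD=4737855544071547/35184372088832 → NEW=255, ERR=-4234159338580613/35184372088832
(4,0): OLD=161199507497/1073741824 → NEW=255, ERR=-112604657623/1073741824
(4,1): OLD=2271809564117/17179869184 → NEW=255, ERR=-2109057077803/17179869184
(4,2): OLD=21997027171611/274877906944 → NEW=0, ERR=21997027171611/274877906944
(4,3): OLD=390224236335769/2199023255552 → NEW=255, ERR=-170526693829991/2199023255552
(4,4): OLD=2290625125108379/17592186044416 → NEW=255, ERR=-2195382316217701/17592186044416
(4,5): OLD=40610783782775803/562949953421312 → NEW=0, ERR=40610783782775803/562949953421312
(4,6): OLD=1414754924876369741/9007199254740992 → NEW=255, ERR=-882080885082583219/9007199254740992
(5,0): OLD=38265648010831/274877906944 → NEW=255, ERR=-31828218259889/274877906944
(5,1): OLD=275819888203653/2199023255552 → NEW=0, ERR=275819888203653/2199023255552
(5,2): OLD=4427424551037331/17592186044416 → NEW=255, ERR=-58582890288749/17592186044416
(5,3): OLD=21520542608554175/140737488355328 → NEW=255, ERR=-14367516922054465/140737488355328
(5,4): OLD=1144080122773172917/9007199254740992 → NEW=0, ERR=1144080122773172917/9007199254740992
(5,5): OLD=17866861011875406501/72057594037927936 → NEW=255, ERR=-507825467796217179/72057594037927936
(5,6): OLD=186568174026226226187/1152921504606846976 → NEW=255, ERR=-107426809648519752693/1152921504606846976
Row 0: .......
Row 1: .#.#.#.
Row 2: .#..#..
Row 3: #.##.##
Row 4: ##.##.#
Row 5: #.##.##

Answer: .......
.#.#.#.
.#..#..
#.##.##
##.##.#
#.##.##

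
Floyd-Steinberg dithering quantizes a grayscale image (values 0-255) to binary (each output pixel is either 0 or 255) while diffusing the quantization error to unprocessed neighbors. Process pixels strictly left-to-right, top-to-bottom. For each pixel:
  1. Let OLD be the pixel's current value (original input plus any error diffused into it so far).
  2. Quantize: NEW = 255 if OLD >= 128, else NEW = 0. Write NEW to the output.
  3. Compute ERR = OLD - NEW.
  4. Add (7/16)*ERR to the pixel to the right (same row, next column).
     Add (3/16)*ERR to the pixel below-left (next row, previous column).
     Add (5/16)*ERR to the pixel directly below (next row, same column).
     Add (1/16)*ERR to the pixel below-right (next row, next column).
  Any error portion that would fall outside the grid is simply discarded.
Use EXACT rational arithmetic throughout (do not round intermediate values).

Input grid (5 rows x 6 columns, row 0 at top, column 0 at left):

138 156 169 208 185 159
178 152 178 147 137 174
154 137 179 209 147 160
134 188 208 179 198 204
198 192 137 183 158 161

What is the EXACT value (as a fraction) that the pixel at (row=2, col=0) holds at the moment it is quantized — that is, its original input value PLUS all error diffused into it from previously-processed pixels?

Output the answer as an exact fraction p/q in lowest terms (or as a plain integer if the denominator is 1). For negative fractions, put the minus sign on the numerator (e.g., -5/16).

Answer: 3309435/32768

Derivation:
(0,0): OLD=138 → NEW=255, ERR=-117
(0,1): OLD=1677/16 → NEW=0, ERR=1677/16
(0,2): OLD=55003/256 → NEW=255, ERR=-10277/256
(0,3): OLD=780029/4096 → NEW=255, ERR=-264451/4096
(0,4): OLD=10273003/65536 → NEW=255, ERR=-6438677/65536
(0,5): OLD=121652845/1048576 → NEW=0, ERR=121652845/1048576
(1,0): OLD=41239/256 → NEW=255, ERR=-24041/256
(1,1): OLD=263841/2048 → NEW=255, ERR=-258399/2048
(1,2): OLD=6861621/65536 → NEW=0, ERR=6861621/65536
(1,3): OLD=39767249/262144 → NEW=255, ERR=-27079471/262144
(1,4): OLD=1322418323/16777216 → NEW=0, ERR=1322418323/16777216
(1,5): OLD=64048623893/268435456 → NEW=255, ERR=-4402417387/268435456
(2,0): OLD=3309435/32768 → NEW=0, ERR=3309435/32768
Target (2,0): original=154, with diffused error = 3309435/32768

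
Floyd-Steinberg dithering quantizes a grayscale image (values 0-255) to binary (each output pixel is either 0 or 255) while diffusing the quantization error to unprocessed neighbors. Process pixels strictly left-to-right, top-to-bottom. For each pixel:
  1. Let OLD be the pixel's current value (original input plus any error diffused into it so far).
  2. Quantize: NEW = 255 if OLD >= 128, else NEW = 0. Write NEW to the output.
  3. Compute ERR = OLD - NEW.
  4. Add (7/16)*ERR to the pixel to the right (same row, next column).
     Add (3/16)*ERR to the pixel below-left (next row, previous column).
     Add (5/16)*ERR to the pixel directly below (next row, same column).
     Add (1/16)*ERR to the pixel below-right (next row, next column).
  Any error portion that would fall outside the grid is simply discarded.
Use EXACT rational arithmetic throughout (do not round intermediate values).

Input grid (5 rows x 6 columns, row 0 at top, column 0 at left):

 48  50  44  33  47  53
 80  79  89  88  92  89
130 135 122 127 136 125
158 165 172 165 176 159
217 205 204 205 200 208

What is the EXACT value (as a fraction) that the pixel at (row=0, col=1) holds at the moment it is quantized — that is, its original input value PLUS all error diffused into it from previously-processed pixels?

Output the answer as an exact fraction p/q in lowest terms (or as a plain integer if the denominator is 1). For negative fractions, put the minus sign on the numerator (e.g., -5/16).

(0,0): OLD=48 → NEW=0, ERR=48
(0,1): OLD=71 → NEW=0, ERR=71
Target (0,1): original=50, with diffused error = 71

Answer: 71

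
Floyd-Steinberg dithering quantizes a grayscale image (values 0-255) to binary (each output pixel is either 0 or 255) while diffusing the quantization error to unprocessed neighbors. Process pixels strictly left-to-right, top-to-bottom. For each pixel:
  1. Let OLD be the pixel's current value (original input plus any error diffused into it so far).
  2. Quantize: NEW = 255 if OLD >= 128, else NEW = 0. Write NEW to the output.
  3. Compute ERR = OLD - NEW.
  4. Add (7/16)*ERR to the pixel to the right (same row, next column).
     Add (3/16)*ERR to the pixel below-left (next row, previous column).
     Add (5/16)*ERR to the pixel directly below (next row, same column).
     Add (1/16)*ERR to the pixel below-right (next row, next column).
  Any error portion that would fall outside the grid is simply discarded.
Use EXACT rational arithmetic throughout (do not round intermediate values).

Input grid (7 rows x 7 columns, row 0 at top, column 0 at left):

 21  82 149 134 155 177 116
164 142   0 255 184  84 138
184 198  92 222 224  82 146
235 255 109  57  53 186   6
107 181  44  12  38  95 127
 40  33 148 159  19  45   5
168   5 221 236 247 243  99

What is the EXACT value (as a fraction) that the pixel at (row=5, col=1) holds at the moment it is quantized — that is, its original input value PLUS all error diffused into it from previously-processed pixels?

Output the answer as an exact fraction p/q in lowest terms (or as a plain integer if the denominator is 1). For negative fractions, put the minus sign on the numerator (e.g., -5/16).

Answer: 234630101879631/4398046511104

Derivation:
(0,0): OLD=21 → NEW=0, ERR=21
(0,1): OLD=1459/16 → NEW=0, ERR=1459/16
(0,2): OLD=48357/256 → NEW=255, ERR=-16923/256
(0,3): OLD=430403/4096 → NEW=0, ERR=430403/4096
(0,4): OLD=13170901/65536 → NEW=255, ERR=-3540779/65536
(0,5): OLD=160812499/1048576 → NEW=255, ERR=-106574381/1048576
(0,6): OLD=1200136389/16777216 → NEW=0, ERR=1200136389/16777216
(1,0): OLD=48041/256 → NEW=255, ERR=-17239/256
(1,1): OLD=266143/2048 → NEW=255, ERR=-256097/2048
(1,2): OLD=-3274485/65536 → NEW=0, ERR=-3274485/65536
(1,3): OLD=65985775/262144 → NEW=255, ERR=-860945/262144
(1,4): OLD=2570098989/16777216 → NEW=255, ERR=-1708091091/16777216
(1,5): OLD=2379979965/134217728 → NEW=0, ERR=2379979965/134217728
(1,6): OLD=347376537971/2147483648 → NEW=255, ERR=-200231792269/2147483648
(2,0): OLD=4571461/32768 → NEW=255, ERR=-3784379/32768
(2,1): OLD=99424583/1048576 → NEW=0, ERR=99424583/1048576
(2,2): OLD=1836064149/16777216 → NEW=0, ERR=1836064149/16777216
(2,3): OLD=33103538221/134217728 → NEW=255, ERR=-1121982419/134217728
(2,4): OLD=205778976317/1073741824 → NEW=255, ERR=-68025188803/1073741824
(2,5): OLD=1236213263679/34359738368 → NEW=0, ERR=1236213263679/34359738368
(2,6): OLD=73508573162921/549755813888 → NEW=255, ERR=-66679159378519/549755813888
(3,0): OLD=3635418869/16777216 → NEW=255, ERR=-642771211/16777216
(3,1): OLD=37738099921/134217728 → NEW=255, ERR=3512579281/134217728
(3,2): OLD=170733368963/1073741824 → NEW=255, ERR=-103070796157/1073741824
(3,3): OLD=31577553189/4294967296 → NEW=0, ERR=31577553189/4294967296
(3,4): OLD=23442783197941/549755813888 → NEW=0, ERR=23442783197941/549755813888
(3,5): OLD=832101735403951/4398046511104 → NEW=255, ERR=-289400124927569/4398046511104
(3,6): OLD=-4112519486816847/70368744177664 → NEW=0, ERR=-4112519486816847/70368744177664
(4,0): OLD=214607639739/2147483648 → NEW=0, ERR=214607639739/2147483648
(4,1): OLD=7301672973311/34359738368 → NEW=255, ERR=-1460060310529/34359738368
(4,2): OLD=-865412175279/549755813888 → NEW=0, ERR=-865412175279/549755813888
(4,3): OLD=68630483520971/4398046511104 → NEW=0, ERR=68630483520971/4398046511104
(4,4): OLD=1628136015499249/35184372088832 → NEW=0, ERR=1628136015499249/35184372088832
(4,5): OLD=97265503161719153/1125899906842624 → NEW=0, ERR=97265503161719153/1125899906842624
(4,6): OLD=2565599141909440615/18014398509481984 → NEW=255, ERR=-2028072478008465305/18014398509481984
(5,0): OLD=34778662803053/549755813888 → NEW=0, ERR=34778662803053/549755813888
(5,1): OLD=234630101879631/4398046511104 → NEW=0, ERR=234630101879631/4398046511104
Target (5,1): original=33, with diffused error = 234630101879631/4398046511104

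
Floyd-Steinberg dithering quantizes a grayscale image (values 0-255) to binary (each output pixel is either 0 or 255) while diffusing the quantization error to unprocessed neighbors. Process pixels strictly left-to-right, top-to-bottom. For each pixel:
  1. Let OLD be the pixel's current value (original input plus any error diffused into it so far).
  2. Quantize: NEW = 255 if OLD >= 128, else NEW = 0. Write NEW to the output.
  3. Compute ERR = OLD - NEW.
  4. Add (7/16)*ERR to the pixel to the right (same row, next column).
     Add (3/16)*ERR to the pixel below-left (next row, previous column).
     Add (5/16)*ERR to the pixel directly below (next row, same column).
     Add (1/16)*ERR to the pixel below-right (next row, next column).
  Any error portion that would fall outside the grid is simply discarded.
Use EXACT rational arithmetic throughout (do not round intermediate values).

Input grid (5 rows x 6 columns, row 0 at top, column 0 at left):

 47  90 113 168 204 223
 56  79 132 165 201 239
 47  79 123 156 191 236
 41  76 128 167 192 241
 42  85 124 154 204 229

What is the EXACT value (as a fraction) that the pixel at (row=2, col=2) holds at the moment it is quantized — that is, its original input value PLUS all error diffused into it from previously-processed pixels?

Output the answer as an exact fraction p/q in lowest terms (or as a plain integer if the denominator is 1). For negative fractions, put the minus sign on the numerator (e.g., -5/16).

Answer: 2957420911/16777216

Derivation:
(0,0): OLD=47 → NEW=0, ERR=47
(0,1): OLD=1769/16 → NEW=0, ERR=1769/16
(0,2): OLD=41311/256 → NEW=255, ERR=-23969/256
(0,3): OLD=520345/4096 → NEW=0, ERR=520345/4096
(0,4): OLD=17011759/65536 → NEW=255, ERR=300079/65536
(0,5): OLD=235933001/1048576 → NEW=255, ERR=-31453879/1048576
(1,0): OLD=23403/256 → NEW=0, ERR=23403/256
(1,1): OLD=284525/2048 → NEW=255, ERR=-237715/2048
(1,2): OLD=5419121/65536 → NEW=0, ERR=5419121/65536
(1,3): OLD=61835165/262144 → NEW=255, ERR=-5011555/262144
(1,4): OLD=3294749879/16777216 → NEW=255, ERR=-983440201/16777216
(1,5): OLD=54832502481/268435456 → NEW=255, ERR=-13618538799/268435456
(2,0): OLD=1763071/32768 → NEW=0, ERR=1763071/32768
(2,1): OLD=91734629/1048576 → NEW=0, ERR=91734629/1048576
(2,2): OLD=2957420911/16777216 → NEW=255, ERR=-1320769169/16777216
Target (2,2): original=123, with diffused error = 2957420911/16777216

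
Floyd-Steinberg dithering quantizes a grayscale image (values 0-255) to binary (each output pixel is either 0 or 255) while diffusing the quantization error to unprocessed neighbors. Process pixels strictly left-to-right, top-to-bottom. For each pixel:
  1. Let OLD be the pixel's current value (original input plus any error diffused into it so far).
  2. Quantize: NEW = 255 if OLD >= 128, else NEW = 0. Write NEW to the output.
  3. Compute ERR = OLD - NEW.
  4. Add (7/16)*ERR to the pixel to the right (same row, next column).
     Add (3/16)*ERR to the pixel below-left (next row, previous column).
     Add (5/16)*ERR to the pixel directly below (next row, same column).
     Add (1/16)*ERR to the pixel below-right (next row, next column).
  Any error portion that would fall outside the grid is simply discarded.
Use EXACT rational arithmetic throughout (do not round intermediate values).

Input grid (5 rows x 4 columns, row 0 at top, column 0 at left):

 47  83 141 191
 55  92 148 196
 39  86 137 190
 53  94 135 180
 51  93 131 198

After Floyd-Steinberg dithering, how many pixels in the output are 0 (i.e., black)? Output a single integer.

(0,0): OLD=47 → NEW=0, ERR=47
(0,1): OLD=1657/16 → NEW=0, ERR=1657/16
(0,2): OLD=47695/256 → NEW=255, ERR=-17585/256
(0,3): OLD=659241/4096 → NEW=255, ERR=-385239/4096
(1,0): OLD=22811/256 → NEW=0, ERR=22811/256
(1,1): OLD=314173/2048 → NEW=255, ERR=-208067/2048
(1,2): OLD=4648065/65536 → NEW=0, ERR=4648065/65536
(1,3): OLD=202736471/1048576 → NEW=255, ERR=-64650409/1048576
(2,0): OLD=1566191/32768 → NEW=0, ERR=1566191/32768
(2,1): OLD=98597301/1048576 → NEW=0, ERR=98597301/1048576
(2,2): OLD=382502921/2097152 → NEW=255, ERR=-152270839/2097152
(2,3): OLD=4811680197/33554432 → NEW=255, ERR=-3744699963/33554432
(3,0): OLD=1435574911/16777216 → NEW=0, ERR=1435574911/16777216
(3,1): OLD=40317130977/268435456 → NEW=255, ERR=-28133910303/268435456
(3,2): OLD=220797985823/4294967296 → NEW=0, ERR=220797985823/4294967296
(3,3): OLD=11206633058649/68719476736 → NEW=255, ERR=-6316833509031/68719476736
(4,0): OLD=249487594067/4294967296 → NEW=0, ERR=249487594067/4294967296
(4,1): OLD=3458256402681/34359738368 → NEW=0, ERR=3458256402681/34359738368
(4,2): OLD=183962670177369/1099511627776 → NEW=255, ERR=-96412794905511/1099511627776
(4,3): OLD=2359540876103999/17592186044416 → NEW=255, ERR=-2126466565222081/17592186044416
Output grid:
  Row 0: ..##  (2 black, running=2)
  Row 1: .#.#  (2 black, running=4)
  Row 2: ..##  (2 black, running=6)
  Row 3: .#.#  (2 black, running=8)
  Row 4: ..##  (2 black, running=10)

Answer: 10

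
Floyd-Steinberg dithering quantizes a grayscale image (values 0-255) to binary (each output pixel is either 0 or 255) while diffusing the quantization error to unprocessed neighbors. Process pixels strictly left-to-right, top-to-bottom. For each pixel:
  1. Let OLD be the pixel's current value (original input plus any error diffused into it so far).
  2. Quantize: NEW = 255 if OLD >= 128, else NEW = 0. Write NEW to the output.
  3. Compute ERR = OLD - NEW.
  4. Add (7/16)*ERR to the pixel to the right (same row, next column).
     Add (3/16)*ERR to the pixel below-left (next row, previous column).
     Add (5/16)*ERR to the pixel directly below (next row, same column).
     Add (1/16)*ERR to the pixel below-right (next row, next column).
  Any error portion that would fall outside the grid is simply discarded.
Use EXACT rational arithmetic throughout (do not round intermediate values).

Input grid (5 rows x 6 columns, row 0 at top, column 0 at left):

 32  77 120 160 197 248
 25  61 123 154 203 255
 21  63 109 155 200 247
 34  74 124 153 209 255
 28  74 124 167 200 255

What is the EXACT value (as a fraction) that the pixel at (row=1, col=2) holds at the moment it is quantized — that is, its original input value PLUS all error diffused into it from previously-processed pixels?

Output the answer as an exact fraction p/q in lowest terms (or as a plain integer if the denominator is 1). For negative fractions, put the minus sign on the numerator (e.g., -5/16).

Answer: 668851/4096

Derivation:
(0,0): OLD=32 → NEW=0, ERR=32
(0,1): OLD=91 → NEW=0, ERR=91
(0,2): OLD=2557/16 → NEW=255, ERR=-1523/16
(0,3): OLD=30299/256 → NEW=0, ERR=30299/256
(0,4): OLD=1019005/4096 → NEW=255, ERR=-25475/4096
(0,5): OLD=16074603/65536 → NEW=255, ERR=-637077/65536
(1,0): OLD=833/16 → NEW=0, ERR=833/16
(1,1): OLD=12335/128 → NEW=0, ERR=12335/128
(1,2): OLD=668851/4096 → NEW=255, ERR=-375629/4096
Target (1,2): original=123, with diffused error = 668851/4096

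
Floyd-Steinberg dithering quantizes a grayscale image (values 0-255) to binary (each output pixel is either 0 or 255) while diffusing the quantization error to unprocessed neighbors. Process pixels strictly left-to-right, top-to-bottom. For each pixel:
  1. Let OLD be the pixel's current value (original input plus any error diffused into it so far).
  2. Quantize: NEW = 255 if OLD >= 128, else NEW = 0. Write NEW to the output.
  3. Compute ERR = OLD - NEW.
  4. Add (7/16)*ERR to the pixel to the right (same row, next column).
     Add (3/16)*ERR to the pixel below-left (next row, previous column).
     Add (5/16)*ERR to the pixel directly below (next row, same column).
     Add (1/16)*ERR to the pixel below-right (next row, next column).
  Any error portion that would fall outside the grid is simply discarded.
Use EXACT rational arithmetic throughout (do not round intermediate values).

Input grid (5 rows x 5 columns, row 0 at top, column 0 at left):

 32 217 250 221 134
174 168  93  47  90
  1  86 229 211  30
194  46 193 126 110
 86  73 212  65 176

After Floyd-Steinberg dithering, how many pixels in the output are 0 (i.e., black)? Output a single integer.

Answer: 13

Derivation:
(0,0): OLD=32 → NEW=0, ERR=32
(0,1): OLD=231 → NEW=255, ERR=-24
(0,2): OLD=479/2 → NEW=255, ERR=-31/2
(0,3): OLD=6855/32 → NEW=255, ERR=-1305/32
(0,4): OLD=59473/512 → NEW=0, ERR=59473/512
(1,0): OLD=359/2 → NEW=255, ERR=-151/2
(1,1): OLD=2025/16 → NEW=0, ERR=2025/16
(1,2): OLD=68803/512 → NEW=255, ERR=-61757/512
(1,3): OLD=2351/1024 → NEW=0, ERR=2351/1024
(1,4): OLD=2043987/16384 → NEW=0, ERR=2043987/16384
(2,0): OLD=291/256 → NEW=0, ERR=291/256
(2,1): OLD=808659/8192 → NEW=0, ERR=808659/8192
(2,2): OLD=31828765/131072 → NEW=255, ERR=-1594595/131072
(2,3): OLD=466087443/2097152 → NEW=255, ERR=-68686317/2097152
(2,4): OLD=1838795269/33554432 → NEW=0, ERR=1838795269/33554432
(3,0): OLD=27900505/131072 → NEW=255, ERR=-5522855/131072
(3,1): OLD=58933467/1048576 → NEW=0, ERR=58933467/1048576
(3,2): OLD=7174464067/33554432 → NEW=255, ERR=-1381916093/33554432
(3,3): OLD=14396396597/134217728 → NEW=0, ERR=14396396597/134217728
(3,4): OLD=369377958551/2147483648 → NEW=255, ERR=-178230371689/2147483648
(4,0): OLD=1398726777/16777216 → NEW=0, ERR=1398726777/16777216
(4,1): OLD=62643507015/536870912 → NEW=0, ERR=62643507015/536870912
(4,2): OLD=2351948089437/8589934592 → NEW=255, ERR=161514768477/8589934592
(4,3): OLD=12178447285983/137438953472 → NEW=0, ERR=12178447285983/137438953472
(4,4): OLD=429985415153881/2199023255552 → NEW=255, ERR=-130765515011879/2199023255552
Output grid:
  Row 0: .###.  (2 black, running=2)
  Row 1: #.#..  (3 black, running=5)
  Row 2: ..##.  (3 black, running=8)
  Row 3: #.#.#  (2 black, running=10)
  Row 4: ..#.#  (3 black, running=13)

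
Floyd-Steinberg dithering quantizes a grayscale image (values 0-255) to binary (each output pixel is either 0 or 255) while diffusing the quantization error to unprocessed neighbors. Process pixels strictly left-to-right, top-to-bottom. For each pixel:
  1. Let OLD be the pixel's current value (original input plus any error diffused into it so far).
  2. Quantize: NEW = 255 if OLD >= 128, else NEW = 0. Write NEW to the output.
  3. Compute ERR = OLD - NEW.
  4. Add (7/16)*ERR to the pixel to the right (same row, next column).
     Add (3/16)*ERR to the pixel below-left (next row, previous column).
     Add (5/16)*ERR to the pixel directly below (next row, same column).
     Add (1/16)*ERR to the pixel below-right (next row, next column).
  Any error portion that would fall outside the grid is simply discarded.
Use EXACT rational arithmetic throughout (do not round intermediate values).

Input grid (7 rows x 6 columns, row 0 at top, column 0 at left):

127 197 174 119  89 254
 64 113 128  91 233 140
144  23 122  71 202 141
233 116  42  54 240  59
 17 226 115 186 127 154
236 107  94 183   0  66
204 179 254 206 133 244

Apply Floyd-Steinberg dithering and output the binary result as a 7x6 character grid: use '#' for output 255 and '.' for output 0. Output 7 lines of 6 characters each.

(0,0): OLD=127 → NEW=0, ERR=127
(0,1): OLD=4041/16 → NEW=255, ERR=-39/16
(0,2): OLD=44271/256 → NEW=255, ERR=-21009/256
(0,3): OLD=340361/4096 → NEW=0, ERR=340361/4096
(0,4): OLD=8215231/65536 → NEW=0, ERR=8215231/65536
(0,5): OLD=323844921/1048576 → NEW=255, ERR=56458041/1048576
(1,0): OLD=26427/256 → NEW=0, ERR=26427/256
(1,1): OLD=307101/2048 → NEW=255, ERR=-215139/2048
(1,2): OLD=4707041/65536 → NEW=0, ERR=4707041/65536
(1,3): OLD=43716493/262144 → NEW=255, ERR=-23130227/262144
(1,4): OLD=4175169991/16777216 → NEW=255, ERR=-103020089/16777216
(1,5): OLD=43479565633/268435456 → NEW=255, ERR=-24971475647/268435456
(2,0): OLD=5130255/32768 → NEW=255, ERR=-3225585/32768
(2,1): OLD=-34576747/1048576 → NEW=0, ERR=-34576747/1048576
(2,2): OLD=1793632511/16777216 → NEW=0, ERR=1793632511/16777216
(2,3): OLD=12554307271/134217728 → NEW=0, ERR=12554307271/134217728
(2,4): OLD=936502309077/4294967296 → NEW=255, ERR=-158714351403/4294967296
(2,5): OLD=6554354565411/68719476736 → NEW=0, ERR=6554354565411/68719476736
(3,0): OLD=3289267487/16777216 → NEW=255, ERR=-988922593/16777216
(3,1): OLD=12589656499/134217728 → NEW=0, ERR=12589656499/134217728
(3,2): OLD=141652153673/1073741824 → NEW=255, ERR=-132152011447/1073741824
(3,3): OLD=2002311455195/68719476736 → NEW=0, ERR=2002311455195/68719476736
(3,4): OLD=145646345879675/549755813888 → NEW=255, ERR=5458613338235/549755813888
(3,5): OLD=799038527314773/8796093022208 → NEW=0, ERR=799038527314773/8796093022208
(4,0): OLD=34719287793/2147483648 → NEW=0, ERR=34719287793/2147483648
(4,1): OLD=8096014245053/34359738368 → NEW=255, ERR=-665719038787/34359738368
(4,2): OLD=87287965481255/1099511627776 → NEW=0, ERR=87287965481255/1099511627776
(4,3): OLD=3940775299353443/17592186044416 → NEW=255, ERR=-545232141972637/17592186044416
(4,4): OLD=38110898078981011/281474976710656 → NEW=255, ERR=-33665220982236269/281474976710656
(4,5): OLD=588538770138942501/4503599627370496 → NEW=255, ERR=-559879134840533979/4503599627370496
(5,0): OLD=130522757984647/549755813888 → NEW=255, ERR=-9664974556793/549755813888
(5,1): OLD=1920179388545271/17592186044416 → NEW=0, ERR=1920179388545271/17592186044416
(5,2): OLD=22453198097671053/140737488355328 → NEW=255, ERR=-13434861432937587/140737488355328
(5,3): OLD=513802156606356063/4503599627370496 → NEW=0, ERR=513802156606356063/4503599627370496
(5,4): OLD=-114477426900125761/9007199254740992 → NEW=0, ERR=-114477426900125761/9007199254740992
(5,5): OLD=2034182004868706827/144115188075855872 → NEW=0, ERR=2034182004868706827/144115188075855872
(6,0): OLD=61635037485522757/281474976710656 → NEW=255, ERR=-10141081575694523/281474976710656
(6,1): OLD=803213477782375265/4503599627370496 → NEW=255, ERR=-345204427197101215/4503599627370496
(6,2): OLD=3942398114817657721/18014398509481984 → NEW=255, ERR=-651273505100248199/18014398509481984
(6,3): OLD=62686059258861237429/288230376151711744 → NEW=255, ERR=-10812686659825257291/288230376151711744
(6,4): OLD=564437475580064697429/4611686018427387904 → NEW=0, ERR=564437475580064697429/4611686018427387904
(6,5): OLD=22221941223207103961907/73786976294838206464 → NEW=255, ERR=3406262268023361313587/73786976294838206464
Row 0: .##..#
Row 1: .#.###
Row 2: #...#.
Row 3: #.#.#.
Row 4: .#.###
Row 5: #.#...
Row 6: ####.#

Answer: .##..#
.#.###
#...#.
#.#.#.
.#.###
#.#...
####.#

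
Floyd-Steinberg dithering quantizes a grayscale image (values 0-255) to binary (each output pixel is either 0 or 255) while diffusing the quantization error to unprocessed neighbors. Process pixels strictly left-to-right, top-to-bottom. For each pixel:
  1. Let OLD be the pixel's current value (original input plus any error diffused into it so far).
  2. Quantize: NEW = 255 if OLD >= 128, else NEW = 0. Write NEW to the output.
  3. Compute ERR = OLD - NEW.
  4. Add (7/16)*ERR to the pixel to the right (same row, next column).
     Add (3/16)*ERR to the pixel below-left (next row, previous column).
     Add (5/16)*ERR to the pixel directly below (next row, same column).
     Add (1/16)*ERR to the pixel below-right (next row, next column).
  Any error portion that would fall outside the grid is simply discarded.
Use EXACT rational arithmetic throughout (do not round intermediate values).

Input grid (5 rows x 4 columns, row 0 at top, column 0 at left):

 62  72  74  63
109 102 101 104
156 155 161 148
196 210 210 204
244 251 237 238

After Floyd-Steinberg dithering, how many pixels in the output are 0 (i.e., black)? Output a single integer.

Answer: 7

Derivation:
(0,0): OLD=62 → NEW=0, ERR=62
(0,1): OLD=793/8 → NEW=0, ERR=793/8
(0,2): OLD=15023/128 → NEW=0, ERR=15023/128
(0,3): OLD=234185/2048 → NEW=0, ERR=234185/2048
(1,0): OLD=18811/128 → NEW=255, ERR=-13829/128
(1,1): OLD=114269/1024 → NEW=0, ERR=114269/1024
(1,2): OLD=7016737/32768 → NEW=255, ERR=-1339103/32768
(1,3): OLD=67732919/524288 → NEW=255, ERR=-65960521/524288
(2,0): OLD=2345551/16384 → NEW=255, ERR=-1832369/16384
(2,1): OLD=66336981/524288 → NEW=0, ERR=66336981/524288
(2,2): OLD=196052585/1048576 → NEW=255, ERR=-71334295/1048576
(2,3): OLD=1281231397/16777216 → NEW=0, ERR=1281231397/16777216
(3,0): OLD=1549999071/8388608 → NEW=255, ERR=-589095969/8388608
(3,1): OLD=26718813569/134217728 → NEW=255, ERR=-7506707071/134217728
(3,2): OLD=400502488447/2147483648 → NEW=255, ERR=-147105841793/2147483648
(3,3): OLD=6653541192441/34359738368 → NEW=255, ERR=-2108192091399/34359738368
(4,0): OLD=454338211379/2147483648 → NEW=255, ERR=-93270118861/2147483648
(4,1): OLD=3389370419609/17179869184 → NEW=255, ERR=-991496222311/17179869184
(4,2): OLD=96396420151289/549755813888 → NEW=255, ERR=-43791312390151/549755813888
(4,3): OLD=1580616489743519/8796093022208 → NEW=255, ERR=-662387230919521/8796093022208
Output grid:
  Row 0: ....  (4 black, running=4)
  Row 1: #.##  (1 black, running=5)
  Row 2: #.#.  (2 black, running=7)
  Row 3: ####  (0 black, running=7)
  Row 4: ####  (0 black, running=7)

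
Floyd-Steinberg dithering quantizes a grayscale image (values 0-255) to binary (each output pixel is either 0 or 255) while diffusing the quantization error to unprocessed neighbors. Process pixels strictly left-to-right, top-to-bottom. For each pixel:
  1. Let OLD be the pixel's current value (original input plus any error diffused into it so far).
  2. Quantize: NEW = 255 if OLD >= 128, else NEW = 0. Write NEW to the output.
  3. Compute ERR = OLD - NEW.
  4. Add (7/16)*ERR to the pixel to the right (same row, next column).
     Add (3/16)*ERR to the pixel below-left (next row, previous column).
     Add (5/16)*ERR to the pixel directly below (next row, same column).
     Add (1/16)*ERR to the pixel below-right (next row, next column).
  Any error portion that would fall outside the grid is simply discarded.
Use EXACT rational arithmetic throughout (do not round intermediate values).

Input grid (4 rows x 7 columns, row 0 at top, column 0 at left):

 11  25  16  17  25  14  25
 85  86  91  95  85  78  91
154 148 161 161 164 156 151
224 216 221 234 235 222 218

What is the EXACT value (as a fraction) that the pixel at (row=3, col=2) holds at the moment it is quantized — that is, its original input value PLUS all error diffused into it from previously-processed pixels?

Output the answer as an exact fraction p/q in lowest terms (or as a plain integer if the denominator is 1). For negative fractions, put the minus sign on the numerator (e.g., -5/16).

Answer: 220718597325/1073741824

Derivation:
(0,0): OLD=11 → NEW=0, ERR=11
(0,1): OLD=477/16 → NEW=0, ERR=477/16
(0,2): OLD=7435/256 → NEW=0, ERR=7435/256
(0,3): OLD=121677/4096 → NEW=0, ERR=121677/4096
(0,4): OLD=2490139/65536 → NEW=0, ERR=2490139/65536
(0,5): OLD=32111037/1048576 → NEW=0, ERR=32111037/1048576
(0,6): OLD=644207659/16777216 → NEW=0, ERR=644207659/16777216
(1,0): OLD=24071/256 → NEW=0, ERR=24071/256
(1,1): OLD=292017/2048 → NEW=255, ERR=-230223/2048
(1,2): OLD=3822597/65536 → NEW=0, ERR=3822597/65536
(1,3): OLD=36370209/262144 → NEW=255, ERR=-30476511/262144
(1,4): OLD=899414595/16777216 → NEW=0, ERR=899414595/16777216
(1,5): OLD=16186424627/134217728 → NEW=0, ERR=16186424627/134217728
(1,6): OLD=338604503453/2147483648 → NEW=255, ERR=-209003826787/2147483648
(2,0): OLD=5318443/32768 → NEW=255, ERR=-3037397/32768
(2,1): OLD=93459977/1048576 → NEW=0, ERR=93459977/1048576
(2,2): OLD=3177567067/16777216 → NEW=255, ERR=-1100623013/16777216
(2,3): OLD=14719046211/134217728 → NEW=0, ERR=14719046211/134217728
(2,4): OLD=262076262899/1073741824 → NEW=255, ERR=-11727902221/1073741824
(2,5): OLD=5978956112273/34359738368 → NEW=255, ERR=-2782777171567/34359738368
(2,6): OLD=50957106257671/549755813888 → NEW=0, ERR=50957106257671/549755813888
(3,0): OLD=3552492795/16777216 → NEW=255, ERR=-725697285/16777216
(3,1): OLD=27760979679/134217728 → NEW=255, ERR=-6464540961/134217728
(3,2): OLD=220718597325/1073741824 → NEW=255, ERR=-53085567795/1073741824
Target (3,2): original=221, with diffused error = 220718597325/1073741824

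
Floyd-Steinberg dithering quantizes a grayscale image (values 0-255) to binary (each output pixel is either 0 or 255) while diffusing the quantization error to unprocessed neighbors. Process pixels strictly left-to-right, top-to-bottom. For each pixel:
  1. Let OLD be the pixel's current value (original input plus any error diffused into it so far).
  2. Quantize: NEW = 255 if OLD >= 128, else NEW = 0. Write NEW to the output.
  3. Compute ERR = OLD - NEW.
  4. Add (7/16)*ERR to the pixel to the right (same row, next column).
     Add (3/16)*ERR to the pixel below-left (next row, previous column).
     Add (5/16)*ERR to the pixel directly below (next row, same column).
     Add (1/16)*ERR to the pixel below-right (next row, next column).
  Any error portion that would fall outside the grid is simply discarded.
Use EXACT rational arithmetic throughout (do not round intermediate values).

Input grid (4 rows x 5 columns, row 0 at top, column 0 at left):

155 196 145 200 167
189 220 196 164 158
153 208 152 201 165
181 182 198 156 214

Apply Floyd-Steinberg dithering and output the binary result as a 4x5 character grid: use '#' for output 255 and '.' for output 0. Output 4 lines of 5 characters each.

(0,0): OLD=155 → NEW=255, ERR=-100
(0,1): OLD=609/4 → NEW=255, ERR=-411/4
(0,2): OLD=6403/64 → NEW=0, ERR=6403/64
(0,3): OLD=249621/1024 → NEW=255, ERR=-11499/1024
(0,4): OLD=2655635/16384 → NEW=255, ERR=-1522285/16384
(1,0): OLD=8863/64 → NEW=255, ERR=-7457/64
(1,1): OLD=76505/512 → NEW=255, ERR=-54055/512
(1,2): OLD=2827021/16384 → NEW=255, ERR=-1350899/16384
(1,3): OLD=7421929/65536 → NEW=0, ERR=7421929/65536
(1,4): OLD=186446875/1048576 → NEW=255, ERR=-80940005/1048576
(2,0): OLD=792931/8192 → NEW=0, ERR=792931/8192
(2,1): OLD=51016497/262144 → NEW=255, ERR=-15830223/262144
(2,2): OLD=480037715/4194304 → NEW=0, ERR=480037715/4194304
(2,3): OLD=17907052745/67108864 → NEW=255, ERR=794292425/67108864
(2,4): OLD=164426701631/1073741824 → NEW=255, ERR=-109377463489/1073741824
(3,0): OLD=838547315/4194304 → NEW=255, ERR=-231000205/4194304
(3,1): OLD=5588243895/33554432 → NEW=255, ERR=-2968136265/33554432
(3,2): OLD=207780330829/1073741824 → NEW=255, ERR=-66023834291/1073741824
(3,3): OLD=259524176405/2147483648 → NEW=0, ERR=259524176405/2147483648
(3,4): OLD=8101295968297/34359738368 → NEW=255, ERR=-660437315543/34359738368
Row 0: ##.##
Row 1: ###.#
Row 2: .#.##
Row 3: ###.#

Answer: ##.##
###.#
.#.##
###.#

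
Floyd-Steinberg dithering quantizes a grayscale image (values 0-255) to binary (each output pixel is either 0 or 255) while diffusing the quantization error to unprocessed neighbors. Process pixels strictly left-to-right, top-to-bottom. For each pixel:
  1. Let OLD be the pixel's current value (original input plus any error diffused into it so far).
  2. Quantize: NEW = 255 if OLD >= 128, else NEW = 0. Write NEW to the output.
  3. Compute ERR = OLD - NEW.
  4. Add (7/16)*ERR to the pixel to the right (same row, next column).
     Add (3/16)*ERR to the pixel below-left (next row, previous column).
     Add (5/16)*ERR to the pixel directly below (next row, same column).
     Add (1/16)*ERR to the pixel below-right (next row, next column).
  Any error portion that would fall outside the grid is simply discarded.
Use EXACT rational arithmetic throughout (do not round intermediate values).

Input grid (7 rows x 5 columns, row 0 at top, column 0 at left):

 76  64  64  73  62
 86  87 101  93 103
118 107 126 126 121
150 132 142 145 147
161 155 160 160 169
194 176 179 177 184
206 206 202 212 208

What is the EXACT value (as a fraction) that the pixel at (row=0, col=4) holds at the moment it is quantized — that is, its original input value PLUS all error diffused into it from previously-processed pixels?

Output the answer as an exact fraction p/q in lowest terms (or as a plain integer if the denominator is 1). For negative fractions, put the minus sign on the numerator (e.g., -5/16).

Answer: 1873203/16384

Derivation:
(0,0): OLD=76 → NEW=0, ERR=76
(0,1): OLD=389/4 → NEW=0, ERR=389/4
(0,2): OLD=6819/64 → NEW=0, ERR=6819/64
(0,3): OLD=122485/1024 → NEW=0, ERR=122485/1024
(0,4): OLD=1873203/16384 → NEW=0, ERR=1873203/16384
Target (0,4): original=62, with diffused error = 1873203/16384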